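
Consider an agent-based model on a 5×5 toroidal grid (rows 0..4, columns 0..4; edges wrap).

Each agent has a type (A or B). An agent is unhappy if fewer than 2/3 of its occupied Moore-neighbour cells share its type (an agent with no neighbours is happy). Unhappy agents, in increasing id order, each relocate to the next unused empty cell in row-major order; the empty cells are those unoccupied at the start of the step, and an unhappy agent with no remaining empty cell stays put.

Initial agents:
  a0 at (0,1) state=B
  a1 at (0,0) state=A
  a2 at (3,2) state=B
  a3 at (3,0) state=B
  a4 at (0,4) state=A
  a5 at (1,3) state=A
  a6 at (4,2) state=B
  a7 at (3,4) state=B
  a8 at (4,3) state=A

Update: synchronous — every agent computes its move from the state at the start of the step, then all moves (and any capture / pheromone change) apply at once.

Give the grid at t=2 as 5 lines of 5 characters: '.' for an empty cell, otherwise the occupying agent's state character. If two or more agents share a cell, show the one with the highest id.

t=1: a0@(0,2):B a1@(0,3):A a2@(1,0):B a3@(3,0):B a4@(0,4):A a5@(1,3):A a6@(4,2):B a7@(1,1):B a8@(1,2):A
t=2: a0@(0,0):B a1@(0,1):A a2@(1,4):B a3@(3,0):B a4@(0,4):A a5@(1,3):A a6@(2,0):B a7@(1,1):B a8@(2,1):A

BA..A
.B.AB
BA...
B....
.....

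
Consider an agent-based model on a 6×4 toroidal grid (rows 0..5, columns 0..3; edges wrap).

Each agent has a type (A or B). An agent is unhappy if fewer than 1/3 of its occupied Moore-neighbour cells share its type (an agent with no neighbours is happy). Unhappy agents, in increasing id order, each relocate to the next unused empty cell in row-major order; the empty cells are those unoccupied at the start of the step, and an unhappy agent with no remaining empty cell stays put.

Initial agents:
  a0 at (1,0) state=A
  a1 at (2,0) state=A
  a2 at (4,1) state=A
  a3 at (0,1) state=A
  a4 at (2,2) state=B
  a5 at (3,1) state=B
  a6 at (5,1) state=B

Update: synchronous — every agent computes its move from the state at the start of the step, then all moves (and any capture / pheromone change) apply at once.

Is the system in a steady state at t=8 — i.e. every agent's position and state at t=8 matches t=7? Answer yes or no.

no

t=1: a0@(1,0):A a1@(2,0):A a2@(0,0):A a3@(0,1):A a4@(2,2):B a5@(3,1):B a6@(0,2):B
t=2: a0@(1,0):A a1@(2,0):A a2@(0,0):A a3@(0,1):A a4@(2,2):B a5@(3,1):B a6@(0,3):B
t=3: a0@(1,0):A a1@(2,0):A a2@(0,0):A a3@(0,1):A a4@(2,2):B a5@(3,1):B a6@(0,2):B
t=4: a0@(1,0):A a1@(2,0):A a2@(0,0):A a3@(0,1):A a4@(2,2):B a5@(3,1):B a6@(0,3):B
t=5: a0@(1,0):A a1@(2,0):A a2@(0,0):A a3@(0,1):A a4@(2,2):B a5@(3,1):B a6@(0,2):B
t=6: a0@(1,0):A a1@(2,0):A a2@(0,0):A a3@(0,1):A a4@(2,2):B a5@(3,1):B a6@(0,3):B
t=7: a0@(1,0):A a1@(2,0):A a2@(0,0):A a3@(0,1):A a4@(2,2):B a5@(3,1):B a6@(0,2):B
t=8: a0@(1,0):A a1@(2,0):A a2@(0,0):A a3@(0,1):A a4@(2,2):B a5@(3,1):B a6@(0,3):B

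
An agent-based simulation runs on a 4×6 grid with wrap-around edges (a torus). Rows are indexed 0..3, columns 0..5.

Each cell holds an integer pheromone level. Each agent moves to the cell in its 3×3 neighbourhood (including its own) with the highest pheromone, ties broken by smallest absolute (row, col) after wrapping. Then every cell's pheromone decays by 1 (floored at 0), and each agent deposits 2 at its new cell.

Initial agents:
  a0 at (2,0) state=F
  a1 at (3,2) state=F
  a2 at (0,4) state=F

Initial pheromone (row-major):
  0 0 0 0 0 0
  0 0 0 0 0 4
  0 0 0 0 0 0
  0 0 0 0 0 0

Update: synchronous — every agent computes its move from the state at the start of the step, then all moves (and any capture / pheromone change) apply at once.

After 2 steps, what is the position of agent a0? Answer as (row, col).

t=1: a0@(1,5) a1@(0,1) a2@(1,5) | pheromone: 0 2 0 0 0 0 / 0 0 0 0 0 7 / 0 0 0 0 0 0 / 0 0 0 0 0 0
t=2: a0@(1,5) a1@(0,1) a2@(1,5) | pheromone: 0 3 0 0 0 0 / 0 0 0 0 0 10 / 0 0 0 0 0 0 / 0 0 0 0 0 0

(1, 5)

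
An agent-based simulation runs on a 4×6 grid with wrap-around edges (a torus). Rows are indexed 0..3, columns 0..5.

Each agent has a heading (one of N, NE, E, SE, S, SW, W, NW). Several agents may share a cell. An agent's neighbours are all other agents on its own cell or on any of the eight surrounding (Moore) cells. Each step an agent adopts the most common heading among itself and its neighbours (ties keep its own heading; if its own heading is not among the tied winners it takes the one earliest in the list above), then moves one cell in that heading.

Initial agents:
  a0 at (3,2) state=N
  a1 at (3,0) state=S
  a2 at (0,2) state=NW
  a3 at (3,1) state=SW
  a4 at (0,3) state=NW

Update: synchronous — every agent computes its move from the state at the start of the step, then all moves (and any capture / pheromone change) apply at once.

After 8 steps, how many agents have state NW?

t=1: a0@(2,1):NW a1@(0,0):S a2@(3,1):NW a3@(0,0):SW a4@(3,2):NW
t=2: a0@(1,0):NW a1@(1,0):S a2@(2,0):NW a3@(1,5):SW a4@(2,1):NW
t=3: a0@(0,5):NW a1@(0,5):NW a2@(1,5):NW a3@(0,4):NW a4@(1,0):NW
t=4: a0@(3,4):NW a1@(3,4):NW a2@(0,4):NW a3@(3,3):NW a4@(0,5):NW
t=5: a0@(2,3):NW a1@(2,3):NW a2@(3,3):NW a3@(2,2):NW a4@(3,4):NW
t=6: a0@(1,2):NW a1@(1,2):NW a2@(2,2):NW a3@(1,1):NW a4@(2,3):NW
t=7: a0@(0,1):NW a1@(0,1):NW a2@(1,1):NW a3@(0,0):NW a4@(1,2):NW
t=8: a0@(3,0):NW a1@(3,0):NW a2@(0,0):NW a3@(3,5):NW a4@(0,1):NW

5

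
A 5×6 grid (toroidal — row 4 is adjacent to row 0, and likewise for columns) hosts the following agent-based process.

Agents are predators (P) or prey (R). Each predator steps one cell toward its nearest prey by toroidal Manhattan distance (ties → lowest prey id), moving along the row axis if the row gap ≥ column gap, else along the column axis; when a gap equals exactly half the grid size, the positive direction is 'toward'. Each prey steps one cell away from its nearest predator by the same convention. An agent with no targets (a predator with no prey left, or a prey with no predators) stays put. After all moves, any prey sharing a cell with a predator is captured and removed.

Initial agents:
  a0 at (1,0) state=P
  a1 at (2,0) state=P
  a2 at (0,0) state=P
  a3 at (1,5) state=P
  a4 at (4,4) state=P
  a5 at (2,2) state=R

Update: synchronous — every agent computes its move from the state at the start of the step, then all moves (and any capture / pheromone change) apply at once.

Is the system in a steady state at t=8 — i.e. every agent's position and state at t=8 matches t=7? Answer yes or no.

t=1: a0@(1,1):P a1@(2,1):P a2@(1,0):P a3@(1,0):P a4@(3,4):P a5@(2,3):R
t=2: a0@(1,2):P a1@(2,2):P a2@(1,1):P a3@(1,1):P a4@(2,4):P
t=3: (unchanged — steady state)

yes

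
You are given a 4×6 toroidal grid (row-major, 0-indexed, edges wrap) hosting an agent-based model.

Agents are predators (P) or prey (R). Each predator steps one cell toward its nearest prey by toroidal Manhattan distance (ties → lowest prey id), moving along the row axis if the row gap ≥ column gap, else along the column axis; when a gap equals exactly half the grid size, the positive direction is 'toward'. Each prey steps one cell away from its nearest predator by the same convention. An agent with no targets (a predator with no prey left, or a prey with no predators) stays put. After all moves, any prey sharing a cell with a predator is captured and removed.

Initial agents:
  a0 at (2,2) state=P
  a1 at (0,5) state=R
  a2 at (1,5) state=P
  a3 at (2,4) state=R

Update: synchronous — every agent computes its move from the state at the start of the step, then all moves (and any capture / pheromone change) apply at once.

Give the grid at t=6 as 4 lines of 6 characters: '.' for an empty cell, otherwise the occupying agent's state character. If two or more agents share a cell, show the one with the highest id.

t=1: a0@(2,3):P a1@(3,5):R a2@(0,5):P a3@(2,5):R
t=2: a0@(2,4):P a1@(2,5):R a2@(3,5):P a3@(2,0):R
t=3: a0@(2,5):P a1@(2,0):R a2@(2,5):P a3@(2,1):R
t=4: a0@(2,0):P a1@(2,1):R a2@(2,0):P a3@(2,2):R
t=5: a0@(2,1):P a1@(2,2):R a2@(2,1):P a3@(2,3):R
t=6: a0@(2,2):P a1@(2,3):R a2@(2,2):P a3@(2,4):R

......
......
..PRR.
......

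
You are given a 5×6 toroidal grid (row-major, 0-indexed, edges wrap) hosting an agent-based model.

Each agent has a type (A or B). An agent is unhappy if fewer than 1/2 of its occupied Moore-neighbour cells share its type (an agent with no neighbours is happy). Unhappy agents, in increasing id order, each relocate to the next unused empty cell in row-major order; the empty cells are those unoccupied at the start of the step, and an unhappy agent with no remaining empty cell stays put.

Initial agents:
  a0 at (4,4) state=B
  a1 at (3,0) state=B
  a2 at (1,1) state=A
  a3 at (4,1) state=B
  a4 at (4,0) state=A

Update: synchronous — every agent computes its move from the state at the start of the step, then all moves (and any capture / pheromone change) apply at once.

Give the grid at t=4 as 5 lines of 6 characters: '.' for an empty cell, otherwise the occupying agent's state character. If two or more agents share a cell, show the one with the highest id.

A.....
.A....
......
B.....
.B..B.

t=1: a0@(4,4):B a1@(3,0):B a2@(1,1):A a3@(4,1):B a4@(0,0):A
t=2: (unchanged — steady state)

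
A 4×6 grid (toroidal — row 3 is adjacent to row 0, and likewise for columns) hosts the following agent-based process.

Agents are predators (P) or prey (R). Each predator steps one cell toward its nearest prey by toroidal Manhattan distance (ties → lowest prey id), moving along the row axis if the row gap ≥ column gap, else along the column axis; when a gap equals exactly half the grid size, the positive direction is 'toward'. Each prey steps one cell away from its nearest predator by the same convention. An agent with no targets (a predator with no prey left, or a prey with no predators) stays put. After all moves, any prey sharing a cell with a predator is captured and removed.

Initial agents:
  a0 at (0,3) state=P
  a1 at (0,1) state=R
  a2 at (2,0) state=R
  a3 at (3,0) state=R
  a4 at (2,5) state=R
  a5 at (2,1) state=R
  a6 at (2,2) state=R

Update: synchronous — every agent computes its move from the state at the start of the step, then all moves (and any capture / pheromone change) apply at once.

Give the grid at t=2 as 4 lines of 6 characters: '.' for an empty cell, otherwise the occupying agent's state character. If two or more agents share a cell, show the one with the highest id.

t=1: a0@(0,2):P a1@(0,0):R a2@(2,5):R a3@(3,5):R a4@(1,5):R a5@(1,1):R a6@(1,2):R
t=2: a0@(1,2):P a1@(0,5):R a2@(2,4):R a3@(3,4):R a4@(1,4):R a5@(2,1):R a6@(2,2):R

.....R
..P.R.
.RR.R.
....R.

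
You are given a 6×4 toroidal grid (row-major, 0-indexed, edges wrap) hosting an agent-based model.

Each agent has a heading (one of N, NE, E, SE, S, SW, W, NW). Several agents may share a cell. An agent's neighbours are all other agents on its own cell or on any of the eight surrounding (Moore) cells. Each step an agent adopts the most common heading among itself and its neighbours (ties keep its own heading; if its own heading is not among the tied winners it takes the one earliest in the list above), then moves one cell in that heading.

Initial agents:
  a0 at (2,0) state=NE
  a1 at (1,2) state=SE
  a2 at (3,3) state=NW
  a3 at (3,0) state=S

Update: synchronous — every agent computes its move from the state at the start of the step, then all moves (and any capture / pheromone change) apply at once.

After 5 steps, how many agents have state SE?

1

t=1: a0@(1,1):NE a1@(2,3):SE a2@(2,2):NW a3@(4,0):S
t=2: a0@(0,2):NE a1@(3,0):SE a2@(1,1):NW a3@(5,0):S
t=3: a0@(5,3):NE a1@(4,1):SE a2@(0,0):NW a3@(0,0):S
t=4: a0@(4,0):NE a1@(5,2):SE a2@(5,3):NW a3@(1,0):S
t=5: a0@(3,1):NE a1@(0,3):SE a2@(4,2):NW a3@(2,0):S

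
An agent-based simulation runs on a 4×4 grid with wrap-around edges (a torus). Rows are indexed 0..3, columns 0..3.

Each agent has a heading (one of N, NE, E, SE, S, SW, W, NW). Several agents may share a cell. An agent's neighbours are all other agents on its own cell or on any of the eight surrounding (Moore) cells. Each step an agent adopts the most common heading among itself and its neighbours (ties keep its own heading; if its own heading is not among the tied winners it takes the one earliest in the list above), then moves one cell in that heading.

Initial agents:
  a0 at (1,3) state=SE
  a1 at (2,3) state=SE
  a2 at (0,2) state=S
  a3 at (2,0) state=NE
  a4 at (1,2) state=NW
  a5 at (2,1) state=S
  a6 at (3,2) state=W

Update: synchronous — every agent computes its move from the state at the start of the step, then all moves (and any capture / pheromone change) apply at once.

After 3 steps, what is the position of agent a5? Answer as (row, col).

t=1: a0@(2,0):SE a1@(3,0):SE a2@(1,2):S a3@(3,1):SE a4@(2,3):SE a5@(3,1):S a6@(0,2):S
t=2: a0@(3,1):SE a1@(0,1):SE a2@(2,2):S a3@(0,2):SE a4@(3,0):SE a5@(0,2):SE a6@(1,2):S
t=3: a0@(0,2):SE a1@(1,2):SE a2@(3,2):S a3@(1,3):SE a4@(0,1):SE a5@(1,3):SE a6@(2,3):SE

(1, 3)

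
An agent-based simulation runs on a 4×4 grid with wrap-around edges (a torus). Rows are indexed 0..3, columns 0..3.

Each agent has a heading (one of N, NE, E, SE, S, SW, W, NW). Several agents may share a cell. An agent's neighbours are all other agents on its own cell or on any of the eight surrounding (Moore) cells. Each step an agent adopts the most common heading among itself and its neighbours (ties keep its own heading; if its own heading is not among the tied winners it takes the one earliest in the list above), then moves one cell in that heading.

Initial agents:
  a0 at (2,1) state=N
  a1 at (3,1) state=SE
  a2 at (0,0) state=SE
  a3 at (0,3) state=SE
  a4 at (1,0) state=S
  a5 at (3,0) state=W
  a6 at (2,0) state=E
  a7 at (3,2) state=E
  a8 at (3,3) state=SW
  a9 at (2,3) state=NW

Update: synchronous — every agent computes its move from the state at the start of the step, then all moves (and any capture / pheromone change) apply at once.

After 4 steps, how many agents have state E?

t=1: a0@(2,2):E a1@(0,2):SE a2@(1,1):SE a3@(1,0):SE a4@(2,1):SE a5@(0,1):SE a6@(2,1):E a7@(0,3):SE a8@(3,0):E a9@(2,0):E
t=2: a0@(2,3):E a1@(1,3):SE a2@(2,2):SE a3@(2,1):SE a4@(2,2):E a5@(1,2):SE a6@(2,2):E a7@(1,0):SE a8@(3,1):E a9@(2,1):E
t=3: a0@(3,0):SE a1@(2,0):SE a2@(2,3):E a3@(3,2):SE a4@(2,3):E a5@(2,3):SE a6@(2,3):E a7@(2,1):SE a8@(3,2):E a9@(2,2):E
t=4: a0@(0,1):SE a1@(3,1):SE a2@(2,0):E a3@(3,3):E a4@(2,0):E a5@(2,0):E a6@(2,0):E a7@(3,2):SE a8@(3,3):E a9@(2,3):E

7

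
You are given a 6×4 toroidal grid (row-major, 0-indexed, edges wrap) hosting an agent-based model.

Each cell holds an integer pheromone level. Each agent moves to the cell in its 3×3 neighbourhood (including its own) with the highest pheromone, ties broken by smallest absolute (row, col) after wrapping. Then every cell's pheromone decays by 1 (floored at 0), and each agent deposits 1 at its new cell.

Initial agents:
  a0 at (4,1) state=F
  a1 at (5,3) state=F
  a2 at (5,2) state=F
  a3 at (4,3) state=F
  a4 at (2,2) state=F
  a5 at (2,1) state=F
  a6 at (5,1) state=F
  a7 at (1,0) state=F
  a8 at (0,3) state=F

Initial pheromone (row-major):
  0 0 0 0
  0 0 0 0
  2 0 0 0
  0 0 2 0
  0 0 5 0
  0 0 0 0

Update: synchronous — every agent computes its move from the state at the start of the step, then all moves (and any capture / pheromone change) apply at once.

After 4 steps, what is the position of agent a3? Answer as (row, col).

t=1: a0@(4,2) a1@(4,2) a2@(4,2) a3@(4,2) a4@(3,2) a5@(2,0) a6@(4,2) a7@(2,0) a8@(0,0) | pheromone: 1 0 0 0 / 0 0 0 0 / 3 0 0 0 / 0 0 2 0 / 0 0 9 0 / 0 0 0 0
t=2: a0@(4,2) a1@(4,2) a2@(4,2) a3@(4,2) a4@(4,2) a5@(2,0) a6@(4,2) a7@(2,0) a8@(0,0) | pheromone: 1 0 0 0 / 0 0 0 0 / 4 0 0 0 / 0 0 1 0 / 0 0 14 0 / 0 0 0 0
t=3: a0@(4,2) a1@(4,2) a2@(4,2) a3@(4,2) a4@(4,2) a5@(2,0) a6@(4,2) a7@(2,0) a8@(0,0) | pheromone: 1 0 0 0 / 0 0 0 0 / 5 0 0 0 / 0 0 0 0 / 0 0 19 0 / 0 0 0 0
t=4: a0@(4,2) a1@(4,2) a2@(4,2) a3@(4,2) a4@(4,2) a5@(2,0) a6@(4,2) a7@(2,0) a8@(0,0) | pheromone: 1 0 0 0 / 0 0 0 0 / 6 0 0 0 / 0 0 0 0 / 0 0 24 0 / 0 0 0 0

(4, 2)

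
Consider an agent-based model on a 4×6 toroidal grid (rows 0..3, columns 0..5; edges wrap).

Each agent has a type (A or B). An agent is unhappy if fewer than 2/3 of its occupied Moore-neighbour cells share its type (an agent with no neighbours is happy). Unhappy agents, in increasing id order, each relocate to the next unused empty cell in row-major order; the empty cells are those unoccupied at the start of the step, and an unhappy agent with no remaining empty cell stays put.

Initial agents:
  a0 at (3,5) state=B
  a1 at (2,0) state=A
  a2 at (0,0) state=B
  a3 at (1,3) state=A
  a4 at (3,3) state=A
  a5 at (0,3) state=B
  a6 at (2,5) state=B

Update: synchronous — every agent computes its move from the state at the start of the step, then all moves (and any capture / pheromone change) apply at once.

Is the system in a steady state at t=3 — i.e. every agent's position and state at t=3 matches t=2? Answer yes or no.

t=1: a0@(3,5):B a1@(0,1):A a2@(0,0):B a3@(0,2):A a4@(0,4):A a5@(0,5):B a6@(1,0):B
t=2: a0@(3,5):B a1@(0,3):A a2@(0,0):B a3@(0,2):A a4@(1,1):A a5@(0,5):B a6@(1,0):B
t=3: a0@(3,5):B a1@(0,3):A a2@(0,0):B a3@(0,2):A a4@(0,1):A a5@(0,5):B a6@(1,0):B

no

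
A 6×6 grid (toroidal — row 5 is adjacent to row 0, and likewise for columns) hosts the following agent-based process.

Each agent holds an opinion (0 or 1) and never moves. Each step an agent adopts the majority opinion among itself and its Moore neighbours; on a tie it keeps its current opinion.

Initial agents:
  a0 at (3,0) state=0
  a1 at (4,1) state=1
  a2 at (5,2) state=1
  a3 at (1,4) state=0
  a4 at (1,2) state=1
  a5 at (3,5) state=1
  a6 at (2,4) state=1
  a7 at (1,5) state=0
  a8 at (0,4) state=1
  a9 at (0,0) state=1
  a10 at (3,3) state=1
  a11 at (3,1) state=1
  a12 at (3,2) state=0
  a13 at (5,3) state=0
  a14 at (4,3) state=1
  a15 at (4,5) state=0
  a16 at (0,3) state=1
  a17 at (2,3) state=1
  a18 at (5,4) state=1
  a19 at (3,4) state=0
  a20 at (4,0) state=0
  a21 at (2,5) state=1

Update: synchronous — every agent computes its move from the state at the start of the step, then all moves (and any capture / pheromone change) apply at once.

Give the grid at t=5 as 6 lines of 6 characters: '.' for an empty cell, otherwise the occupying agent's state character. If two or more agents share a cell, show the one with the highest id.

t=1: a0@(3,0):1 a1@(4,1):1 a2@(5,2):1 a3@(1,4):1 a4@(1,2):1 a5@(3,5):0 a6@(2,4):1 a7@(1,5):1 a8@(0,4):1 a9@(0,0):1 a10@(3,3):1 a11@(3,1):0 a12@(3,2):1 a13@(5,3):1 a14@(4,3):1 a15@(4,5):0 a16@(0,3):1 a17@(2,3):1 a18@(5,4):1 a19@(3,4):1 a20@(4,0):0 a21@(2,5):0
t=2: a0@(3,0):0 a1@(4,1):1 a2@(5,2):1 a3@(1,4):1 a4@(1,2):1 a5@(3,5):0 a6@(2,4):1 a7@(1,5):1 a8@(0,4):1 a9@(0,0):1 a10@(3,3):1 a11@(3,1):1 a12@(3,2):1 a13@(5,3):1 a14@(4,3):1 a15@(4,5):0 a16@(0,3):1 a17@(2,3):1 a18@(5,4):1 a19@(3,4):1 a20@(4,0):0 a21@(2,5):1
t=3: (unchanged — steady state)

1..11.
..1.11
...111
011110
01.1.0
..111.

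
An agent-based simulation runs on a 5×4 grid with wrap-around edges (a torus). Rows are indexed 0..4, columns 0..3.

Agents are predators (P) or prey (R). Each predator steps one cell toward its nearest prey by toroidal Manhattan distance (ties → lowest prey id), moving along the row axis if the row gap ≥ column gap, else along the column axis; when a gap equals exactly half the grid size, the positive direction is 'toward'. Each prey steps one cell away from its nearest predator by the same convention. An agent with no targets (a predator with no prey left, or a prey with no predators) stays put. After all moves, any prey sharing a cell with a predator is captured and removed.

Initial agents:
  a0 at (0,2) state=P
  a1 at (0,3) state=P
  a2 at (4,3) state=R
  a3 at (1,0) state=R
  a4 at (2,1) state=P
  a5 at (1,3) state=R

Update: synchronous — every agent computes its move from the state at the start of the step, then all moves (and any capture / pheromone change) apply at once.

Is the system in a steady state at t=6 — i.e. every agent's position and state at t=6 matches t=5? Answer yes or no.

t=1: a0@(4,2):P a1@(4,3):P a2@(3,3):R a3@(2,0):R a4@(1,1):P a5@(2,3):R
t=2: a0@(3,2):P a1@(3,3):P a2@(2,3):R a3@(3,0):R a4@(2,1):P a5@(1,3):R
t=3: a0@(2,2):P a1@(2,3):P a2@(1,3):R a3@(3,1):R a4@(2,2):P a5@(0,3):R
t=4: a0@(1,2):P a1@(1,3):P a2@(0,3):R a3@(4,1):R a4@(1,2):P a5@(4,3):R
t=5: a0@(0,2):P a1@(0,3):P a2@(4,3):R a3@(3,1):R a4@(0,2):P a5@(3,3):R
t=6: a0@(4,2):P a1@(4,3):P a2@(3,3):R a3@(2,1):R a4@(4,2):P a5@(2,3):R

no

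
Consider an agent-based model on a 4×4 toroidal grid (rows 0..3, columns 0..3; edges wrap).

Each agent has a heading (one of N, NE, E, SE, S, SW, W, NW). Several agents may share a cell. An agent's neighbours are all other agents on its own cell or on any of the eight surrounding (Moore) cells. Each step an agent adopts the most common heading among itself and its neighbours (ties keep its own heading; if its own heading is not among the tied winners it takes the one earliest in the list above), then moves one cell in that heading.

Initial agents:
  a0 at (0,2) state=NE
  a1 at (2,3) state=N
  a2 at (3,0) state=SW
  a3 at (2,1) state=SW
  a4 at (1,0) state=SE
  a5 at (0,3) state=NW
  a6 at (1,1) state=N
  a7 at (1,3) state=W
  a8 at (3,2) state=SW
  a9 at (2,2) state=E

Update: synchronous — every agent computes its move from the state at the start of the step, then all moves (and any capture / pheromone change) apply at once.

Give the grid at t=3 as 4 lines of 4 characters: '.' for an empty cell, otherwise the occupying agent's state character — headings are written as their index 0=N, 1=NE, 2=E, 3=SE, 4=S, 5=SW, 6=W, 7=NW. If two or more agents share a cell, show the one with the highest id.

t=1: a0@(3,3):NE a1@(3,2):SW a2@(0,3):SW a3@(3,0):SW a4@(0,0):N a5@(1,2):SW a6@(0,1):N a7@(1,2):W a8@(0,1):SW a9@(1,2):N
t=2: a0@(0,2):SW a1@(0,1):SW a2@(1,2):SW a3@(0,3):SW a4@(1,3):SW a5@(2,1):SW a6@(1,0):SW a7@(2,1):SW a8@(1,0):SW a9@(2,1):SW
t=3: a0@(1,1):SW a1@(1,0):SW a2@(2,1):SW a3@(1,2):SW a4@(2,2):SW a5@(3,0):SW a6@(2,3):SW a7@(3,0):SW a8@(2,3):SW a9@(3,0):SW

....
555.
.555
5...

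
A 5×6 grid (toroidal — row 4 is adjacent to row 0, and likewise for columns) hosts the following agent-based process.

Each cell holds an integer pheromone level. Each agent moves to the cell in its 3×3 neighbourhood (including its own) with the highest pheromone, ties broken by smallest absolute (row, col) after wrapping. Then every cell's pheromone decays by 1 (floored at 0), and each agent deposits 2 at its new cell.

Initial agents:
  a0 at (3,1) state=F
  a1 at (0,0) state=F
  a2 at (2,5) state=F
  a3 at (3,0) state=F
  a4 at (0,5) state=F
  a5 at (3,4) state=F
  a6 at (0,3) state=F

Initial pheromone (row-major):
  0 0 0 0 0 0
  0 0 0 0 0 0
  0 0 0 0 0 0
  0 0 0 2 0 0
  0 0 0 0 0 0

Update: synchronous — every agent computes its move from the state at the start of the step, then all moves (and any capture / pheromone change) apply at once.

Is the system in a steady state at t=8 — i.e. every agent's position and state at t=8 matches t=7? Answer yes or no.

yes

t=1: a0@(2,0) a1@(0,0) a2@(1,0) a3@(2,0) a4@(0,0) a5@(3,3) a6@(0,2) | pheromone: 4 0 2 0 0 0 / 2 0 0 0 0 0 / 4 0 0 0 0 0 / 0 0 0 3 0 0 / 0 0 0 0 0 0
t=2: a0@(2,0) a1@(0,0) a2@(0,0) a3@(2,0) a4@(0,0) a5@(3,3) a6@(0,2) | pheromone: 9 0 3 0 0 0 / 1 0 0 0 0 0 / 7 0 0 0 0 0 / 0 0 0 4 0 0 / 0 0 0 0 0 0
t=3: a0@(2,0) a1@(0,0) a2@(0,0) a3@(2,0) a4@(0,0) a5@(3,3) a6@(0,2) | pheromone: 14 0 4 0 0 0 / 0 0 0 0 0 0 / 10 0 0 0 0 0 / 0 0 0 5 0 0 / 0 0 0 0 0 0
t=4: a0@(2,0) a1@(0,0) a2@(0,0) a3@(2,0) a4@(0,0) a5@(3,3) a6@(0,2) | pheromone: 19 0 5 0 0 0 / 0 0 0 0 0 0 / 13 0 0 0 0 0 / 0 0 0 6 0 0 / 0 0 0 0 0 0
t=5: a0@(2,0) a1@(0,0) a2@(0,0) a3@(2,0) a4@(0,0) a5@(3,3) a6@(0,2) | pheromone: 24 0 6 0 0 0 / 0 0 0 0 0 0 / 16 0 0 0 0 0 / 0 0 0 7 0 0 / 0 0 0 0 0 0
t=6: a0@(2,0) a1@(0,0) a2@(0,0) a3@(2,0) a4@(0,0) a5@(3,3) a6@(0,2) | pheromone: 29 0 7 0 0 0 / 0 0 0 0 0 0 / 19 0 0 0 0 0 / 0 0 0 8 0 0 / 0 0 0 0 0 0
t=7: a0@(2,0) a1@(0,0) a2@(0,0) a3@(2,0) a4@(0,0) a5@(3,3) a6@(0,2) | pheromone: 34 0 8 0 0 0 / 0 0 0 0 0 0 / 22 0 0 0 0 0 / 0 0 0 9 0 0 / 0 0 0 0 0 0
t=8: a0@(2,0) a1@(0,0) a2@(0,0) a3@(2,0) a4@(0,0) a5@(3,3) a6@(0,2) | pheromone: 39 0 9 0 0 0 / 0 0 0 0 0 0 / 25 0 0 0 0 0 / 0 0 0 10 0 0 / 0 0 0 0 0 0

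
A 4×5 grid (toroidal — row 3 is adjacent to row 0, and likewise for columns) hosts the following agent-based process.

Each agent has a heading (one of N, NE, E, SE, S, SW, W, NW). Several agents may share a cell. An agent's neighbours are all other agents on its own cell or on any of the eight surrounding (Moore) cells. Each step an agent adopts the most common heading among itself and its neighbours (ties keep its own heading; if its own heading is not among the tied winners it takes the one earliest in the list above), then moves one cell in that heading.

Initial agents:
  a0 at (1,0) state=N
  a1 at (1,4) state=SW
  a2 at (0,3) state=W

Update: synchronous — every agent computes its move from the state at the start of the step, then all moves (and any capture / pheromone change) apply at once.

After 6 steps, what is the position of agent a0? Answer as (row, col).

t=1: a0@(0,0):N a1@(2,3):SW a2@(0,2):W
t=2: a0@(3,0):N a1@(3,2):SW a2@(0,1):W
t=3: a0@(2,0):N a1@(0,1):SW a2@(0,0):W
t=4: a0@(1,0):N a1@(1,0):SW a2@(0,4):W
t=5: a0@(0,0):N a1@(2,4):SW a2@(0,3):W
t=6: a0@(3,0):N a1@(3,3):SW a2@(0,2):W

(3, 0)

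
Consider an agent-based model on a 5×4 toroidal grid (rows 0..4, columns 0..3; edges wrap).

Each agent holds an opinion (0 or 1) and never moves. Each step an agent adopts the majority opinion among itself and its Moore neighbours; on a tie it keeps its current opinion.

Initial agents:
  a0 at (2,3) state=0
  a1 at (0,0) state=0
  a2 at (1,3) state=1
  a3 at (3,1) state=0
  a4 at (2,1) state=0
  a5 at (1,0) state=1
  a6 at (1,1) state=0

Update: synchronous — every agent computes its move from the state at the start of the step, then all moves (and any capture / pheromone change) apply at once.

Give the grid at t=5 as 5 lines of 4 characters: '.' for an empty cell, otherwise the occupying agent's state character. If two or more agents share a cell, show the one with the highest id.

0...
00.1
.0.1
.0..
....

t=1: a0@(2,3):1 a1@(0,0):0 a2@(1,3):1 a3@(3,1):0 a4@(2,1):0 a5@(1,0):0 a6@(1,1):0
t=2: (unchanged — steady state)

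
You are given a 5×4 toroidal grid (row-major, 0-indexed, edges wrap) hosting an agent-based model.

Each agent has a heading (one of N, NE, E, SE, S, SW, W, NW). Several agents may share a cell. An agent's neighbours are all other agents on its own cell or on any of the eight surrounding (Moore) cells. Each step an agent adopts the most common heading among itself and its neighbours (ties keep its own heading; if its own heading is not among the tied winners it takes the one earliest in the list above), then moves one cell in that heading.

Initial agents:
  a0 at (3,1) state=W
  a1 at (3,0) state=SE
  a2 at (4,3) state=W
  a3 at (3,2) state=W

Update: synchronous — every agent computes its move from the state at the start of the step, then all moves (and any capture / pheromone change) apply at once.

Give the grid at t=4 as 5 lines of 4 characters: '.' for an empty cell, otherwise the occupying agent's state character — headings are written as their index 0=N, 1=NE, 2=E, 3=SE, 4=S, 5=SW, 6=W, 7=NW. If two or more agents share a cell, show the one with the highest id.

t=1: a0@(3,0):W a1@(3,3):W a2@(4,2):W a3@(3,1):W
t=2: a0@(3,3):W a1@(3,2):W a2@(4,1):W a3@(3,0):W
t=3: a0@(3,2):W a1@(3,1):W a2@(4,0):W a3@(3,3):W
t=4: a0@(3,1):W a1@(3,0):W a2@(4,3):W a3@(3,2):W

....
....
....
666.
...6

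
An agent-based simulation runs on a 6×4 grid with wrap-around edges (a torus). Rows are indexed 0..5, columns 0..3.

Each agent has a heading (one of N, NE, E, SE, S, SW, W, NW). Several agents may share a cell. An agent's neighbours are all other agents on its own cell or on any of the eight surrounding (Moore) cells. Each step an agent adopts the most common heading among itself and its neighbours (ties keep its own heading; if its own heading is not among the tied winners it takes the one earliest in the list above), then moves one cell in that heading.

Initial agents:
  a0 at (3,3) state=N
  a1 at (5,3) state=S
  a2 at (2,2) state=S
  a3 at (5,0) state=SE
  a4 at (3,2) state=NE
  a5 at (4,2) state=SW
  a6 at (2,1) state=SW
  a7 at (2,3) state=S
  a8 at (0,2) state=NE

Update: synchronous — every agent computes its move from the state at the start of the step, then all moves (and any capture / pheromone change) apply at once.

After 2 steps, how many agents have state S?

7

t=1: a0@(4,3):S a1@(0,3):S a2@(3,2):S a3@(0,1):SE a4@(4,2):S a5@(5,1):SW a6@(3,0):SW a7@(3,3):S a8@(5,3):NE
t=2: a0@(5,3):S a1@(1,3):S a2@(4,2):S a3@(1,2):SE a4@(5,2):S a5@(0,0):SW a6@(4,0):S a7@(4,3):S a8@(0,3):S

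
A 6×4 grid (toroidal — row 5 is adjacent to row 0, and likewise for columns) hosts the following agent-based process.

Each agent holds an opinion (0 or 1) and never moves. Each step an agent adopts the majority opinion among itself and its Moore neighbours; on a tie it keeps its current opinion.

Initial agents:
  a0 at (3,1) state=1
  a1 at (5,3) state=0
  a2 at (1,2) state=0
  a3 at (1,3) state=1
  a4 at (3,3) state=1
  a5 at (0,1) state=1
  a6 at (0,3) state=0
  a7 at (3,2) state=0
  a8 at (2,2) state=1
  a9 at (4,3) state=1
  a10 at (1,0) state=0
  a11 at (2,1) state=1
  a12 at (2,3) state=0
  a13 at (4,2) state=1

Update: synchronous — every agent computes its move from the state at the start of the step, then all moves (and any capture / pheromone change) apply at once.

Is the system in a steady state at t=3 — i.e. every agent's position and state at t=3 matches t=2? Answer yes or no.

yes

t=1: a0@(3,1):1 a1@(5,3):0 a2@(1,2):1 a3@(1,3):0 a4@(3,3):1 a5@(0,1):0 a6@(0,3):0 a7@(3,2):1 a8@(2,2):1 a9@(4,3):1 a10@(1,0):0 a11@(2,1):1 a12@(2,3):0 a13@(4,2):1
t=2: a0@(3,1):1 a1@(5,3):0 a2@(1,2):0 a3@(1,3):0 a4@(3,3):1 a5@(0,1):0 a6@(0,3):0 a7@(3,2):1 a8@(2,2):1 a9@(4,3):1 a10@(1,0):0 a11@(2,1):1 a12@(2,3):1 a13@(4,2):1
t=3: (unchanged — steady state)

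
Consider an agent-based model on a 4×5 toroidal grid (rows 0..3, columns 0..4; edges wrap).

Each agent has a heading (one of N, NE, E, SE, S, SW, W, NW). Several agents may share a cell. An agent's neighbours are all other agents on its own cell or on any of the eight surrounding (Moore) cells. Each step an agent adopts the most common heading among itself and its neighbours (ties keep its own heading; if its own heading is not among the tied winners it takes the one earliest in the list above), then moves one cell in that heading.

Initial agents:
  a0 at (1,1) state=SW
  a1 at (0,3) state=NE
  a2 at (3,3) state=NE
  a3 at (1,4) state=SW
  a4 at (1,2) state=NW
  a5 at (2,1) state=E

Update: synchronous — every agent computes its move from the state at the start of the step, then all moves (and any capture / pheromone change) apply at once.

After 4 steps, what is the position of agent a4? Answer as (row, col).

t=1: a0@(2,0):SW a1@(3,4):NE a2@(2,4):NE a3@(2,3):SW a4@(0,1):NW a5@(2,2):E
t=2: a0@(1,1):NE a1@(2,0):NE a2@(1,0):NE a3@(1,4):NE a4@(3,0):NW a5@(2,3):E
t=3: a0@(0,2):NE a1@(1,1):NE a2@(0,1):NE a3@(0,0):NE a4@(2,4):NW a5@(2,4):E
t=4: a0@(3,3):NE a1@(0,2):NE a2@(3,2):NE a3@(3,1):NE a4@(1,3):NW a5@(2,0):E

(1, 3)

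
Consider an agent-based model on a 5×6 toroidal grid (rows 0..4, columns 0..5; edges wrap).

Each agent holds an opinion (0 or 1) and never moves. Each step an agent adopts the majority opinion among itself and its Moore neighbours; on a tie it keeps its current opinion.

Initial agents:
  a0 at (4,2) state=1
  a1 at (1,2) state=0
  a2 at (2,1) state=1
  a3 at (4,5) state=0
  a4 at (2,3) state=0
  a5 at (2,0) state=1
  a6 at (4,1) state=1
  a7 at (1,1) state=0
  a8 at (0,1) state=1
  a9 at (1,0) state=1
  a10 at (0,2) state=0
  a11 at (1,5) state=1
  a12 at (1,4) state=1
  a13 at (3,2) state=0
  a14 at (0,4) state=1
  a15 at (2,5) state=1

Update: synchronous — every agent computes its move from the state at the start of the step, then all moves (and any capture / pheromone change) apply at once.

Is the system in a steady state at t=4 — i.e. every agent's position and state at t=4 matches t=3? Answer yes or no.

t=1: a0@(4,2):1 a1@(1,2):0 a2@(2,1):1 a3@(4,5):0 a4@(2,3):0 a5@(2,0):1 a6@(4,1):1 a7@(1,1):1 a8@(0,1):1 a9@(1,0):1 a10@(0,2):0 a11@(1,5):1 a12@(1,4):1 a13@(3,2):1 a14@(0,4):1 a15@(2,5):1
t=2: a0@(4,2):1 a1@(1,2):0 a2@(2,1):1 a3@(4,5):0 a4@(2,3):0 a5@(2,0):1 a6@(4,1):1 a7@(1,1):1 a8@(0,1):1 a9@(1,0):1 a10@(0,2):1 a11@(1,5):1 a12@(1,4):1 a13@(3,2):1 a14@(0,4):1 a15@(2,5):1
t=3: a0@(4,2):1 a1@(1,2):1 a2@(2,1):1 a3@(4,5):0 a4@(2,3):0 a5@(2,0):1 a6@(4,1):1 a7@(1,1):1 a8@(0,1):1 a9@(1,0):1 a10@(0,2):1 a11@(1,5):1 a12@(1,4):1 a13@(3,2):1 a14@(0,4):1 a15@(2,5):1
t=4: a0@(4,2):1 a1@(1,2):1 a2@(2,1):1 a3@(4,5):0 a4@(2,3):1 a5@(2,0):1 a6@(4,1):1 a7@(1,1):1 a8@(0,1):1 a9@(1,0):1 a10@(0,2):1 a11@(1,5):1 a12@(1,4):1 a13@(3,2):1 a14@(0,4):1 a15@(2,5):1

no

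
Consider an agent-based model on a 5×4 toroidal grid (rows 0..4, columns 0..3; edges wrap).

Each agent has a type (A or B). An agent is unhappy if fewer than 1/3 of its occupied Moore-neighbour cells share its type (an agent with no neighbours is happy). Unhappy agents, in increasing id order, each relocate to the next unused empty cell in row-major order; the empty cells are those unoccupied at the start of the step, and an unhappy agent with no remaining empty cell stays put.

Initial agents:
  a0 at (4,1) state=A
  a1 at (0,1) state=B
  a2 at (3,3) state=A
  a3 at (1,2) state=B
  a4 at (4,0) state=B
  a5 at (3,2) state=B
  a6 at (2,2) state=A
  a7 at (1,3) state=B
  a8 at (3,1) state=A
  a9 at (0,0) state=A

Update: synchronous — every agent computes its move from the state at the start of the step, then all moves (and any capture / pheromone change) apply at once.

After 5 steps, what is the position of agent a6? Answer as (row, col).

(2, 2)

t=1: a0@(4,1):A a1@(0,1):B a2@(3,3):A a3@(1,2):B a4@(0,2):B a5@(0,3):B a6@(2,2):A a7@(1,3):B a8@(3,1):A a9@(1,0):A
t=2: a0@(4,1):A a1@(0,1):B a2@(3,3):A a3@(1,2):B a4@(0,2):B a5@(0,3):B a6@(2,2):A a7@(1,3):B a8@(3,1):A a9@(0,0):A
t=3: a0@(4,1):A a1@(0,1):B a2@(3,3):A a3@(1,2):B a4@(0,2):B a5@(0,3):B a6@(2,2):A a7@(1,3):B a8@(3,1):A a9@(1,0):A
t=4: a0@(4,1):A a1@(0,1):B a2@(3,3):A a3@(1,2):B a4@(0,2):B a5@(0,3):B a6@(2,2):A a7@(1,3):B a8@(3,1):A a9@(0,0):A
t=5: a0@(4,1):A a1@(0,1):B a2@(3,3):A a3@(1,2):B a4@(0,2):B a5@(0,3):B a6@(2,2):A a7@(1,3):B a8@(3,1):A a9@(1,0):A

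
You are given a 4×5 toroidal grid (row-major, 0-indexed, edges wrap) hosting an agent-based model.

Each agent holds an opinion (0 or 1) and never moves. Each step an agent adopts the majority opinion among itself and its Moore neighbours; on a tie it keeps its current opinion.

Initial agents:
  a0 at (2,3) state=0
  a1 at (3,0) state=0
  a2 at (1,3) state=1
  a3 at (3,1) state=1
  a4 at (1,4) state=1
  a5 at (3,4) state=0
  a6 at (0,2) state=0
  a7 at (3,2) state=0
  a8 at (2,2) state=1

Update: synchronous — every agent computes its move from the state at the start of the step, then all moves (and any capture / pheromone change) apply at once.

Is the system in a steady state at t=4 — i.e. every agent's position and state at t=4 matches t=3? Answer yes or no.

no

t=1: a0@(2,3):0 a1@(3,0):0 a2@(1,3):1 a3@(3,1):0 a4@(1,4):1 a5@(3,4):0 a6@(0,2):0 a7@(3,2):0 a8@(2,2):1
t=2: a0@(2,3):0 a1@(3,0):0 a2@(1,3):1 a3@(3,1):0 a4@(1,4):1 a5@(3,4):0 a6@(0,2):0 a7@(3,2):0 a8@(2,2):0
t=3: a0@(2,3):0 a1@(3,0):0 a2@(1,3):0 a3@(3,1):0 a4@(1,4):1 a5@(3,4):0 a6@(0,2):0 a7@(3,2):0 a8@(2,2):0
t=4: a0@(2,3):0 a1@(3,0):0 a2@(1,3):0 a3@(3,1):0 a4@(1,4):0 a5@(3,4):0 a6@(0,2):0 a7@(3,2):0 a8@(2,2):0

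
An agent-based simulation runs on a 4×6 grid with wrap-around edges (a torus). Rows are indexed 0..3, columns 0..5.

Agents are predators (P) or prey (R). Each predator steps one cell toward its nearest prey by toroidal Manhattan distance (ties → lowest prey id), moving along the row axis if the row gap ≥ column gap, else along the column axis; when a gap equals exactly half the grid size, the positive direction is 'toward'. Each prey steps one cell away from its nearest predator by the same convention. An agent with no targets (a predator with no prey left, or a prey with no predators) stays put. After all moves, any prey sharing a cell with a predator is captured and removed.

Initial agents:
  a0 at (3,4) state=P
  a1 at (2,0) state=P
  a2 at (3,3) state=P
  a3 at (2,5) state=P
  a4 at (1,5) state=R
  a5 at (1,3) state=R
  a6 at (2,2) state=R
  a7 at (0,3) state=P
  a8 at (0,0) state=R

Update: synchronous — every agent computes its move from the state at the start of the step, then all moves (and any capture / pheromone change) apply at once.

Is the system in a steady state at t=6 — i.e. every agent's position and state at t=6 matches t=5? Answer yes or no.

t=1: a0@(0,4):P a1@(1,0):P a2@(0,3):P a3@(1,5):P a4@(0,5):R a5@(2,3):R a6@(2,3):R a7@(1,3):P a8@(3,0):R
t=2: a0@(0,5):P a1@(0,0):P a2@(0,4):P a3@(0,5):P a5@(3,3):R a6@(3,3):R a7@(2,3):P a8@(2,0):R
t=3: a0@(0,4):P a1@(1,0):P a2@(3,4):P a3@(0,4):P a5@(0,3):R a6@(0,3):R a7@(3,3):P
t=4: a0@(0,3):P a1@(1,1):P a2@(0,4):P a3@(0,3):P a5@(0,2):R a6@(0,2):R a7@(0,3):P
t=5: a0@(0,2):P a1@(0,1):P a2@(0,3):P a3@(0,2):P a7@(0,2):P
t=6: (unchanged — steady state)

yes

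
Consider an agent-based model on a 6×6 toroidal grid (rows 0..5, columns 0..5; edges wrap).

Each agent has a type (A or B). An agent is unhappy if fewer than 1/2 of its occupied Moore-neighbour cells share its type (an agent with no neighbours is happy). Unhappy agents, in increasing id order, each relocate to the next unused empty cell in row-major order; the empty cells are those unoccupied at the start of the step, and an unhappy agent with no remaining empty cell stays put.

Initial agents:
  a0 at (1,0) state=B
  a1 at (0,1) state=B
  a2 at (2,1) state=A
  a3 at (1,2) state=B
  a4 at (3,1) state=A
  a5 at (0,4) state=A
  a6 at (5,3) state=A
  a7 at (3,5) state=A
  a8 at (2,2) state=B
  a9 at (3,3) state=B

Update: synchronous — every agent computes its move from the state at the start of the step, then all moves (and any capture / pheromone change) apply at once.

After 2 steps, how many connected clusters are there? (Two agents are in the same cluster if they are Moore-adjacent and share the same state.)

t=1: a0@(1,0):B a1@(0,1):B a2@(0,0):A a3@(1,2):B a4@(3,1):A a5@(0,4):A a6@(5,3):A a7@(3,5):A a8@(2,2):B a9@(3,3):B
t=2: a0@(1,0):B a1@(0,1):B a2@(0,2):A a3@(1,2):B a4@(0,3):A a5@(0,4):A a6@(5,3):A a7@(3,5):A a8@(2,2):B a9@(3,3):B

3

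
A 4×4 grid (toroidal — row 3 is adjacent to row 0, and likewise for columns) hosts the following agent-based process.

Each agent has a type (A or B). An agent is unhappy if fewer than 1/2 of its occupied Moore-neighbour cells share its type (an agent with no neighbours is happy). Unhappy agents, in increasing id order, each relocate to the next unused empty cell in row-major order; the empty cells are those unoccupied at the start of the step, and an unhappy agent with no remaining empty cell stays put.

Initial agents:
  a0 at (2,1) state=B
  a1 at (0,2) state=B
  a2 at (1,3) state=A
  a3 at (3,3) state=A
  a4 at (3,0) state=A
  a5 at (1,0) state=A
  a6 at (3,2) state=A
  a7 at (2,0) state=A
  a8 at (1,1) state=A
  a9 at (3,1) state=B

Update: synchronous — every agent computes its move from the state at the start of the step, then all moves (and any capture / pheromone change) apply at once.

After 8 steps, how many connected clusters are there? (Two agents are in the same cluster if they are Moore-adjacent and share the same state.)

2

t=1: a0@(0,0):B a1@(0,1):B a2@(1,3):A a3@(3,3):A a4@(3,0):A a5@(1,0):A a6@(0,3):A a7@(2,0):A a8@(1,1):A a9@(1,2):B
t=2: a0@(0,2):B a1@(2,1):B a2@(1,3):A a3@(3,3):A a4@(3,0):A a5@(1,0):A a6@(0,3):A a7@(2,0):A a8@(2,2):A a9@(2,3):B
t=3: a0@(0,0):B a1@(0,1):B a2@(1,3):A a3@(3,3):A a4@(3,0):A a5@(1,0):A a6@(0,3):A a7@(2,0):A a8@(2,2):A a9@(1,1):B
t=4: a0@(0,2):B a1@(0,1):B a2@(1,3):A a3@(3,3):A a4@(3,0):A a5@(1,0):A a6@(0,3):A a7@(2,0):A a8@(2,2):A a9@(1,2):B
t=5: a0@(0,0):B a1@(0,1):B a2@(1,3):A a3@(3,3):A a4@(3,0):A a5@(1,0):A a6@(0,3):A a7@(2,0):A a8@(2,2):A a9@(1,1):B
t=6: a0@(0,2):B a1@(0,1):B a2@(1,3):A a3@(3,3):A a4@(3,0):A a5@(1,0):A a6@(0,3):A a7@(2,0):A a8@(2,2):A a9@(1,2):B
t=7: a0@(0,0):B a1@(0,1):B a2@(1,3):A a3@(3,3):A a4@(3,0):A a5@(1,0):A a6@(0,3):A a7@(2,0):A a8@(2,2):A a9@(1,1):B
t=8: a0@(0,2):B a1@(0,1):B a2@(1,3):A a3@(3,3):A a4@(3,0):A a5@(1,0):A a6@(0,3):A a7@(2,0):A a8@(2,2):A a9@(1,2):B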